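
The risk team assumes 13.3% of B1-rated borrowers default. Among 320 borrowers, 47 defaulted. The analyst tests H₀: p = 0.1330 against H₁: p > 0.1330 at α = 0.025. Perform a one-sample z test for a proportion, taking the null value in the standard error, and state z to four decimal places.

z = 0.7309

p̂ = 47/320 ≈ 0.146875.
SE = √(p₀(1−p₀)/n) = √(0.11531/320) = 0.018983.
z = (0.146875 − 0.133)/0.018983 = 0.013875/0.018983 = 0.7309.
p-value = P(Z > 0.731) ≈ 0.2324, so at α = 0.025 we fail to reject H₀.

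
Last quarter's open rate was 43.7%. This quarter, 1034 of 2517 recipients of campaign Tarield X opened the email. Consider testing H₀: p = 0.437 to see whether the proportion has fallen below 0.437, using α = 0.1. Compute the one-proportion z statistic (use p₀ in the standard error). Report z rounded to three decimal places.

z = -2.649

p̂ = 1034/2517 = 0.410807.
Standard error under H₀: √(0.437×0.563/2517) = 0.009887.
z = (0.410807 − 0.437)/0.009887 = -0.026193/0.009887 = -2.649.
p-value = P(Z < -2.649) ≈ 0.0040, so at α = 0.1 we reject H₀.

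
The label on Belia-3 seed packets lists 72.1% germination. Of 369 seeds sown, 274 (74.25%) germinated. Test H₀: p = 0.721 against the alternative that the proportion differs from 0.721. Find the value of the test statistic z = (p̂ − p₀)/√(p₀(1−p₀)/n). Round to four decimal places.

p̂ = 274/369 ≈ 0.742547.
SE = √(p₀(1−p₀)/n) = √(0.20116/369) = 0.023348.
z = (0.742547 − 0.721)/0.023348 = 0.021547/0.023348 = 0.9229.

z = 0.9229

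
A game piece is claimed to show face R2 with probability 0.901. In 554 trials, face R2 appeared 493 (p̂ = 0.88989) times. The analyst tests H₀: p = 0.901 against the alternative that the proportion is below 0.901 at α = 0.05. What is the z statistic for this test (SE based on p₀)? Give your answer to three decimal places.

z = -0.875

p̂ = 493/554 ≈ 0.88989.
Standard error under H₀: √(0.901×0.099/554) = 0.01269.
z = (0.88989 − 0.901)/0.01269 = -0.01111/0.01269 = -0.875.
p-value = P(Z < -0.875) ≈ 0.1907, so at α = 0.05 we fail to reject H₀.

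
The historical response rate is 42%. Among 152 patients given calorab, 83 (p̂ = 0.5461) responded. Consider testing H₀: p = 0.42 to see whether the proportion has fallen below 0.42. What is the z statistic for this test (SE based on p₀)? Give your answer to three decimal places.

z = 3.149

p̂ = 83/152 ≈ 0.54605.
Standard error under H₀: √(0.42×0.58/152) = 0.04003.
z = (0.54605 − 0.42)/0.04003 = 0.12605/0.04003 = 3.149.
p-value = P(Z < 3.149) ≈ 0.9992.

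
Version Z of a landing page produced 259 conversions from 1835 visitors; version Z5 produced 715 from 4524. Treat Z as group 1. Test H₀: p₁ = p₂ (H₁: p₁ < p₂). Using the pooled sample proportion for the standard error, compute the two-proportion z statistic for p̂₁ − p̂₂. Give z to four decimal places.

z = -1.6956

p̂₁ = 259/1835 ≈ 0.141144, p̂₂ = 715/4524 ≈ 0.158046.
Pooled p̂ = (259+715)/(1835+4524) = 974/6359 = 0.153169.
SE = √(p̂(1−p̂)(1/n₁+1/n₂)) = √(0.153169·0.846831·0.000766002) = √(9.93567e-05) = 0.009968.
z = (0.141144 − 0.158046)/0.009968 = -0.016902/0.009968 = -1.6956.
p-value = P(Z < -1.696) ≈ 0.0450.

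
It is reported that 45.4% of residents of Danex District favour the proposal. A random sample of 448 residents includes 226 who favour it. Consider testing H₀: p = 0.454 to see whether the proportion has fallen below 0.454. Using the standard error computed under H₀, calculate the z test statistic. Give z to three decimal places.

p̂ = 226/448 ≈ 0.50446.
Standard error under H₀: √(0.454×0.546/448) = 0.02352.
z = (0.50446 − 0.454)/0.02352 = 0.05046/0.02352 = 2.145.
p-value = P(Z < 2.145) ≈ 0.9840.

z = 2.145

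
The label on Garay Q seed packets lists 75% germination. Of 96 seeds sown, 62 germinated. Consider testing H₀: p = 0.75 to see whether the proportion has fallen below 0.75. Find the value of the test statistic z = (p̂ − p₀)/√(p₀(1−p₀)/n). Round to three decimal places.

z = -2.357

p̂ = 62/96 = 0.64583.
Under H₀, SE = √(0.75·0.25/96) = √(0.00195312) = 0.04419.
z = (0.64583 − 0.75)/0.04419 = -0.10417/0.04419 = -2.357.
p-value = P(Z < -2.357) ≈ 0.0092.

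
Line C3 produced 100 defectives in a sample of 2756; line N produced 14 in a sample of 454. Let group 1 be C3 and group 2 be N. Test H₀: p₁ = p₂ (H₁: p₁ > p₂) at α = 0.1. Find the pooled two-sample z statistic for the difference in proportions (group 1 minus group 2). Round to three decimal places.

z = 0.581

p̂₁ = 100/2756 = 0.03628, p̂₂ = 14/454 = 0.03084.
Pooled p̂ = (100+14)/(2756+454) = 114/3210 = 0.03551.
SE = √(0.0342528 × 0.00256549) = 0.00937.
z = (0.03628 − 0.03084)/0.00937 = 0.00544/0.00937 = 0.581.
p-value = P(Z > 0.581) ≈ 0.2806. With α = 0.1, fail to reject H₀.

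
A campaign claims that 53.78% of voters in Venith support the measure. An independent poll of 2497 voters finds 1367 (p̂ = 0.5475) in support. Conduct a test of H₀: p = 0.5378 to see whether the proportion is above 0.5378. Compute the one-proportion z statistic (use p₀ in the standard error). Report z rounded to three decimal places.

p̂ = 1367/2497 ≈ 0.54746.
Standard error under H₀: √(0.5378×0.4622/2497) = 0.00998.
z = (0.54746 − 0.5378)/0.00998 = 0.00966/0.00998 = 0.968.
p-value = P(Z > 0.968) ≈ 0.1666.

z = 0.968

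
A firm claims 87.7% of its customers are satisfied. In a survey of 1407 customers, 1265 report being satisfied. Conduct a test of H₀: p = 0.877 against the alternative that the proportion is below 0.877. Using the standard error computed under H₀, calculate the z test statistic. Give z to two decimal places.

z = 2.52

p̂ = 1265/1407 ≈ 0.89908.
Under H₀, SE = √(0.877·0.123/1407) = √(7.66674e-05) = 0.00876.
z = (0.89908 − 0.877)/0.00876 = 0.02208/0.00876 = 2.52.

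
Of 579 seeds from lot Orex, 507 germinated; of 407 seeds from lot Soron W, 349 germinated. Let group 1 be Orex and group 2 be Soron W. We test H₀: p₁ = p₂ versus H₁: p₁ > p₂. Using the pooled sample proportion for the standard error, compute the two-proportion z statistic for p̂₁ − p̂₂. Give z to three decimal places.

p̂₁ = 507/579 ≈ 0.87565, p̂₂ = 349/407 ≈ 0.85749.
Pooled p̂ = (507+349)/(579+407) = 856/986 = 0.86815.
SE = √(p̂(1−p̂)(1/n₁+1/n₂)) = √(0.86815·0.13185·0.00418412) = √(0.000478925) = 0.02188.
z = (0.87565 − 0.85749)/0.02188 = 0.01816/0.02188 = 0.830.

z = 0.830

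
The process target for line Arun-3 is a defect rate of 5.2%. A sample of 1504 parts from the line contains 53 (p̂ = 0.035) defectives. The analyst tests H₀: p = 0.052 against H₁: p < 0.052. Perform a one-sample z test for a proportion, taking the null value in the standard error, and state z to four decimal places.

z = -2.9276

p̂ = 53/1504 ≈ 0.0352394.
Under H₀, SE = √(0.052·0.948/1504) = √(3.27766e-05) = 0.0057251.
z = (0.0352394 − 0.052)/0.0057251 = -0.0167606/0.0057251 = -2.9276.
p-value = P(Z < -2.928) ≈ 0.0017.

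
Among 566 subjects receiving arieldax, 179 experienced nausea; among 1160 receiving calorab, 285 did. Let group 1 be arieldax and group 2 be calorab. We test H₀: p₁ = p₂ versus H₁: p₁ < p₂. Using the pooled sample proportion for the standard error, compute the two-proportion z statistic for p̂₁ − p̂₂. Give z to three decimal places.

z = 3.104

p̂₁ = 179/566 ≈ 0.31625, p̂₂ = 285/1160 ≈ 0.24569.
Pooled p̂ = (179+285)/(566+1160) = 464/1726 = 0.26883.
SE = √(0.19656 × 0.00262885) = 0.02273.
z = (0.31625 − 0.24569)/0.02273 = 0.07056/0.02273 = 3.104.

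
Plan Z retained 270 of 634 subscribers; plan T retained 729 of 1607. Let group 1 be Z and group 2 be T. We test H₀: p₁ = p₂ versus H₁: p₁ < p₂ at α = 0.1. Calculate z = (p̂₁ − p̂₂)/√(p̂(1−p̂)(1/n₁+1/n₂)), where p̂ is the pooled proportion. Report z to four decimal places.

p̂₁ = 270/634 = 0.425868, p̂₂ = 729/1607 = 0.453640.
Pooled p̂ = (270+729)/(634+1607) = 999/2241 = 0.445783.
SE = √(0.247061 × 0.00219956) = 0.023311.
z = (0.425868 − 0.453640)/0.023311 = -0.027772/0.023311 = -1.1914.
p-value = P(Z < -1.191) ≈ 0.1168, so at α = 0.1 we fail to reject H₀.

z = -1.1914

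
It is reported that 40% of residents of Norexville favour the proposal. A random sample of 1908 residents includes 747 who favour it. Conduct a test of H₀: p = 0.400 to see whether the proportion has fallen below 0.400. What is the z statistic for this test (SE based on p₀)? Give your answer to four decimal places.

z = -0.7570

p̂ = 747/1908 ≈ 0.3915094.
Under H₀, SE = √(0.4·0.6/1908) = √(0.000125786) = 0.0112154.
z = (0.3915094 − 0.4)/0.0112154 = -0.0084906/0.0112154 = -0.7570.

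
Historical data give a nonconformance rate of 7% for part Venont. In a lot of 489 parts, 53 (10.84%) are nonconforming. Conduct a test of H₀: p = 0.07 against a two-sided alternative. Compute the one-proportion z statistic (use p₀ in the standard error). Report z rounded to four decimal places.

p̂ = 53/489 = 0.108384.
SE = √(p₀(1−p₀)/n) = √(0.0651/489) = 0.011538.
z = (0.108384 − 0.07)/0.011538 = 0.038384/0.011538 = 3.3267.
Two-sided p-value ≈ 2·Φ(−3.327) = 0.0009.

z = 3.3267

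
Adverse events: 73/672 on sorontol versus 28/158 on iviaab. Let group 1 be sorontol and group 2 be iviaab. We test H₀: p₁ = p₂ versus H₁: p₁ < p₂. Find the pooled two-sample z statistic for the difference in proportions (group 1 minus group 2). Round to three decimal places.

z = -2.373

p̂₁ = 73/672 ≈ 0.10863, p̂₂ = 28/158 ≈ 0.17722.
Pooled p̂ = (73+28)/(672+158) = 101/830 = 0.12169.
SE = √(p̂(1−p̂)(1/n₁+1/n₂)) = √(0.12169·0.87831·0.00781721) = √(0.000835496) = 0.02890.
z = (0.10863 − 0.17722)/0.02890 = -0.06859/0.02890 = -2.373.
p-value = P(Z < -2.373) ≈ 0.0088.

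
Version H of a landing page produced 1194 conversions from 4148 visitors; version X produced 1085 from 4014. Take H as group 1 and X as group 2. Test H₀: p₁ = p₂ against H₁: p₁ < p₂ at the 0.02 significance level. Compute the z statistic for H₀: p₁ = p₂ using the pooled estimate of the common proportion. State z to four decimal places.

z = 1.7665

p̂₁ = 1194/4148 = 0.2878496, p̂₂ = 1085/4014 = 0.2703039.
Pooled p̂ = (1194+1085)/(4148+4014) = 2279/8162 = 0.2792208.
SE = √(0.201257 × 0.000490208) = 0.0099327.
z = (0.2878496 − 0.2703039)/0.0099327 = 0.0175457/0.0099327 = 1.7665.
p-value = P(Z < 1.766) ≈ 0.9613, so at α = 0.02 we fail to reject H₀.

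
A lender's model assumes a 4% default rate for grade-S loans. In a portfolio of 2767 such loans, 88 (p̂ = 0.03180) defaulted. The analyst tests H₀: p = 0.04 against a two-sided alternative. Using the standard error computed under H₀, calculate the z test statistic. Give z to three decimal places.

z = -2.200

p̂ = 88/2767 ≈ 0.0318034.
Under H₀, SE = √(0.04·0.96/2767) = √(1.38778e-05) = 0.0037253.
z = (0.0318034 − 0.04)/0.0037253 = -0.0081966/0.0037253 = -2.200.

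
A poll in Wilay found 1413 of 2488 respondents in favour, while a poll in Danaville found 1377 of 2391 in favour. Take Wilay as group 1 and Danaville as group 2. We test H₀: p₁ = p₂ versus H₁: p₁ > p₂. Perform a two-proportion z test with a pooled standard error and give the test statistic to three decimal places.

z = -0.563

p̂₁ = 1413/2488 = 0.56793, p̂₂ = 1377/2391 = 0.57591.
Pooled p̂ = (1413+1377)/(2488+2391) = 2790/4879 = 0.57184.
SE = √(p̂(1−p̂)(1/n₁+1/n₂)) = √(0.57184·0.42816·0.000820164) = √(0.000200808) = 0.01417.
z = (0.56793 − 0.57591)/0.01417 = -0.00798/0.01417 = -0.563.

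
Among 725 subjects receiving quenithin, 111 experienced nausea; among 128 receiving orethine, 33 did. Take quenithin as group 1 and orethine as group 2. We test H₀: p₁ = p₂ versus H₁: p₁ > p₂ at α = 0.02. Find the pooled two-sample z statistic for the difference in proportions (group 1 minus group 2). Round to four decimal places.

z = -2.9156

p̂₁ = 111/725 = 0.153103, p̂₂ = 33/128 = 0.257812.
Pooled p̂ = (111+33)/(725+128) = 144/853 = 0.168816.
SE = √(0.140317 × 0.00919181) = 0.035913.
z = (0.153103 − 0.257812)/0.035913 = -0.104709/0.035913 = -2.9156.
p-value = P(Z > -2.916) ≈ 0.9982; since p > α = 0.02, fail to reject H₀.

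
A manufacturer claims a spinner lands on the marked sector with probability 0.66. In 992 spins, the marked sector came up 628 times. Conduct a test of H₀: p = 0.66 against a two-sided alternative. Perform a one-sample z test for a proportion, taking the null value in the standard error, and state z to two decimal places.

z = -1.79

p̂ = 628/992 = 0.6331.
Standard error under H₀: √(0.66×0.34/992) = 0.0150.
z = (0.6331 − 0.66)/0.0150 = -0.0269/0.0150 = -1.79.
p-value = 2·P(Z > 1.791) ≈ 0.0733.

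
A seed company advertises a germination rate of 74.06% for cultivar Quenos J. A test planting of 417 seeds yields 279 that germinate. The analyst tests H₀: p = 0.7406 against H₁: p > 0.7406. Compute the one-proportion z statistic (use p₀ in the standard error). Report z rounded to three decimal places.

p̂ = 279/417 ≈ 0.669065.
SE = √(p₀(1−p₀)/n) = √(0.19211/417) = 0.021464.
z = (0.669065 − 0.7406)/0.021464 = -0.071535/0.021464 = -3.333.
p-value = P(Z > -3.333) ≈ 0.9996.

z = -3.333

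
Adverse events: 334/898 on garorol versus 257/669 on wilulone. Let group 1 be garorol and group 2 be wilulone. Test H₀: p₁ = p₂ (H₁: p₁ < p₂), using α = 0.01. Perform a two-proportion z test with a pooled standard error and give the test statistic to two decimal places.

z = -0.49

p̂₁ = 334/898 ≈ 0.37194, p̂₂ = 257/669 ≈ 0.38416.
Pooled p̂ = (334+257)/(898+669) = 591/1567 = 0.37715.
SE = √(0.234909 × 0.00260835) = 0.02475.
z = (0.37194 − 0.38416)/0.02475 = -0.01222/0.02475 = -0.49.
p-value = P(Z < -0.494) ≈ 0.3108; since p > α = 0.01, fail to reject H₀.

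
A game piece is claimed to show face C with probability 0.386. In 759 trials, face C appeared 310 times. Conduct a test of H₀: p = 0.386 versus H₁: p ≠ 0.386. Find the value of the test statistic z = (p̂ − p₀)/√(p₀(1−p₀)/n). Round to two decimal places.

z = 1.27

p̂ = 310/759 ≈ 0.4084.
Under H₀, SE = √(0.386·0.614/759) = √(0.000312258) = 0.0177.
z = (0.4084 − 0.386)/0.0177 = 0.0224/0.0177 = 1.27.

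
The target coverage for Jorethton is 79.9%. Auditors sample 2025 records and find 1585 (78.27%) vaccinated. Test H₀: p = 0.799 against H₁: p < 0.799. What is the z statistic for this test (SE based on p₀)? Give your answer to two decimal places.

z = -1.83

p̂ = 1585/2025 ≈ 0.7827.
SE = √(p₀(1−p₀)/n) = √(0.1606/2025) = 0.0089.
z = (0.7827 − 0.799)/0.0089 = -0.0163/0.0089 = -1.83.
p-value = P(Z < -1.829) ≈ 0.0337.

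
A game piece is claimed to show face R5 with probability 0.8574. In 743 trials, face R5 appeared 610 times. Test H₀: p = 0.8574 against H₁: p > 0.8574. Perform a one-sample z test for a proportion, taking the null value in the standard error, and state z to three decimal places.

p̂ = 610/743 = 0.820996.
SE = √(p₀(1−p₀)/n) = √(0.12227/743) = 0.012828.
z = (0.820996 − 0.8574)/0.012828 = -0.036404/0.012828 = -2.838.
p-value = P(Z > -2.838) ≈ 0.9977.

z = -2.838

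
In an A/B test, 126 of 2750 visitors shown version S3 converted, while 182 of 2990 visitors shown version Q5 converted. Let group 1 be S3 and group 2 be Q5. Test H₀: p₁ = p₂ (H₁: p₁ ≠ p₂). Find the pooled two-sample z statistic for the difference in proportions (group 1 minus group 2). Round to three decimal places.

z = -2.528

p̂₁ = 126/2750 = 0.045818, p̂₂ = 182/2990 = 0.060870.
Pooled p̂ = (126+182)/(2750+2990) = 308/5740 = 0.053659.
SE = √(p̂(1−p̂)(1/n₁+1/n₂)) = √(0.053659·0.946341·0.000698085) = √(3.54482e-05) = 0.005954.
z = (0.045818 − 0.060870)/0.005954 = -0.015052/0.005954 = -2.528.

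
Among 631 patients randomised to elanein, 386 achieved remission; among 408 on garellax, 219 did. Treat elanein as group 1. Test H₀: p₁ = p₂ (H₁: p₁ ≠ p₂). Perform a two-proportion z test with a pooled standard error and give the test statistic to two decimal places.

p̂₁ = 386/631 = 0.6117, p̂₂ = 219/408 = 0.5368.
Pooled p̂ = (386+219)/(631+408) = 605/1039 = 0.5823.
SE = √(p̂(1−p̂)(1/n₁+1/n₂)) = √(0.5823·0.4177·0.00403577) = √(0.000981612) = 0.0313.
z = (0.6117 − 0.5368)/0.0313 = 0.0749/0.0313 = 2.39.

z = 2.39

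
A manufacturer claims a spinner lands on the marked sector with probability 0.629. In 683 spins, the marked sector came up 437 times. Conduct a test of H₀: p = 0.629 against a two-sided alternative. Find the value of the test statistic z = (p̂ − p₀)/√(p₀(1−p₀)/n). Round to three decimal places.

p̂ = 437/683 ≈ 0.639824.
Under H₀, SE = √(0.629·0.371/683) = √(0.000341668) = 0.018484.
z = (0.639824 − 0.629)/0.018484 = 0.010824/0.018484 = 0.586.
p-value = 2·P(Z > 0.586) ≈ 0.5581.

z = 0.586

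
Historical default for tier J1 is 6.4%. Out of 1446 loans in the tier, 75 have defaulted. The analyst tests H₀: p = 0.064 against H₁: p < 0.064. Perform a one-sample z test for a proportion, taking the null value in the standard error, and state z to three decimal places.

z = -1.885

p̂ = 75/1446 ≈ 0.051867.
Standard error under H₀: √(0.064×0.936/1446) = 0.006436.
z = (0.051867 − 0.064)/0.006436 = -0.012133/0.006436 = -1.885.
p-value = P(Z < -1.885) ≈ 0.0297.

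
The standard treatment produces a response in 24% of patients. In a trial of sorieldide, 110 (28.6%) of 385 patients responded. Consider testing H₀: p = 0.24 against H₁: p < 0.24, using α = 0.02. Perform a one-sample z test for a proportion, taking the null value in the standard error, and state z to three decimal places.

p̂ = 110/385 = 0.28571.
Standard error under H₀: √(0.24×0.76/385) = 0.02177.
z = (0.28571 − 0.24)/0.02177 = 0.04571/0.02177 = 2.100.
p-value = P(Z < 2.100) ≈ 0.9821, so at α = 0.02 we fail to reject H₀.

z = 2.100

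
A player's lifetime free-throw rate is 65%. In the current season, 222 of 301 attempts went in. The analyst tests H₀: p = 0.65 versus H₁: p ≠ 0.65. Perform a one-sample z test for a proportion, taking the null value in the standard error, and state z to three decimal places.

z = 3.184

p̂ = 222/301 = 0.73754.
Under H₀, SE = √(0.65·0.35/301) = √(0.000755814) = 0.02749.
z = (0.73754 − 0.65)/0.02749 = 0.08754/0.02749 = 3.184.
p-value = 2·P(Z > 3.184) ≈ 0.0015.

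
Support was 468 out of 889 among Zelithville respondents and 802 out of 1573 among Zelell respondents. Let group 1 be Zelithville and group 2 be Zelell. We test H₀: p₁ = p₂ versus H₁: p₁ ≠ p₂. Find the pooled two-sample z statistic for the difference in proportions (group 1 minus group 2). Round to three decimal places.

z = 0.791

p̂₁ = 468/889 = 0.52643, p̂₂ = 802/1573 = 0.50985.
Pooled p̂ = (468+802)/(889+1573) = 1270/2462 = 0.51584.
SE = √(p̂(1−p̂)(1/n₁+1/n₂)) = √(0.51584·0.48416·0.00176059) = √(0.000439705) = 0.02097.
z = (0.52643 − 0.50985)/0.02097 = 0.01658/0.02097 = 0.791.
Two-sided p-value ≈ 2·Φ(−0.791) = 0.4291.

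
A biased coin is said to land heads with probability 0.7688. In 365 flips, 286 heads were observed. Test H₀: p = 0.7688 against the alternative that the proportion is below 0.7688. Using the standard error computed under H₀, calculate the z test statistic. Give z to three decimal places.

z = 0.669

p̂ = 286/365 ≈ 0.78356.
SE = √(p₀(1−p₀)/n) = √(0.17775/365) = 0.02207.
z = (0.78356 − 0.7688)/0.02207 = 0.01476/0.02207 = 0.669.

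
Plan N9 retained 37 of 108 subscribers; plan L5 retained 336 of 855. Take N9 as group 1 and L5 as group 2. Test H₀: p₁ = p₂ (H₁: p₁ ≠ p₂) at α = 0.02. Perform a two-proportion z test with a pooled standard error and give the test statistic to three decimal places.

p̂₁ = 37/108 ≈ 0.34259, p̂₂ = 336/855 ≈ 0.39298.
Pooled p̂ = (37+336)/(108+855) = 373/963 = 0.38733.
SE = √(p̂(1−p̂)(1/n₁+1/n₂)) = √(0.38733·0.61267·0.0104288) = √(0.00247483) = 0.04975.
z = (0.34259 − 0.39298)/0.04975 = -0.05039/0.04975 = -1.013.
p-value = 2·P(Z > 1.013) ≈ 0.3111. With α = 0.02, fail to reject H₀.

z = -1.013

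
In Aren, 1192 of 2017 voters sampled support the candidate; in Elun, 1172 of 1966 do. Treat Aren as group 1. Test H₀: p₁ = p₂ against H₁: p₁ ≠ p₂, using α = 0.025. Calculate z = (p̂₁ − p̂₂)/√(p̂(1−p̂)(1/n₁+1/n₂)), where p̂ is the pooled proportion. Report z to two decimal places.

z = -0.33

p̂₁ = 1192/2017 ≈ 0.5910, p̂₂ = 1172/1966 ≈ 0.5961.
Pooled p̂ = (1192+1172)/(2017+1966) = 2364/3983 = 0.5935.
SE = √(0.241254 × 0.00100443) = 0.0156.
z = (0.5910 − 0.5961)/0.0156 = -0.0051/0.0156 = -0.33.
Two-sided p-value ≈ 2·Φ(−0.331) = 0.7404; since p > α = 0.025, fail to reject H₀.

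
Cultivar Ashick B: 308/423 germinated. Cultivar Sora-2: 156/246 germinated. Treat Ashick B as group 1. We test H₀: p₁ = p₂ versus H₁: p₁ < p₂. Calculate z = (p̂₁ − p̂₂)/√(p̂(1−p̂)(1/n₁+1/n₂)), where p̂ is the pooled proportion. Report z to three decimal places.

z = 2.543

p̂₁ = 308/423 ≈ 0.72813, p̂₂ = 156/246 ≈ 0.63415.
Pooled p̂ = (308+156)/(423+246) = 464/669 = 0.69357.
SE = √(0.21253 × 0.00642911) = 0.03696.
z = (0.72813 − 0.63415)/0.03696 = 0.09398/0.03696 = 2.543.
p-value = P(Z < 2.543) ≈ 0.9945.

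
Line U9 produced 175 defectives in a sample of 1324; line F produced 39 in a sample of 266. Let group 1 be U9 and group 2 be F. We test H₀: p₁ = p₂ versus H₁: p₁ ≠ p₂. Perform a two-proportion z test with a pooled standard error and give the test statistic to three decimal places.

p̂₁ = 175/1324 = 0.13218, p̂₂ = 39/266 = 0.14662.
Pooled p̂ = (175+39)/(1324+266) = 214/1590 = 0.13459.
SE = √(0.116476 × 0.00451469) = 0.02293.
z = (0.13218 − 0.14662)/0.02293 = -0.01444/0.02293 = -0.630.
p-value = 2·P(Z > 0.630) ≈ 0.5289.

z = -0.630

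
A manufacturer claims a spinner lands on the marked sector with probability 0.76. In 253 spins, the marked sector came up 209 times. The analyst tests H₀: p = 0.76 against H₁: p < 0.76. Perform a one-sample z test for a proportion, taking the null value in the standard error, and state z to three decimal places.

p̂ = 209/253 = 0.82609.
Under H₀, SE = √(0.76·0.24/253) = √(0.000720949) = 0.02685.
z = (0.82609 − 0.76)/0.02685 = 0.06609/0.02685 = 2.461.
p-value = P(Z < 2.461) ≈ 0.9931.

z = 2.461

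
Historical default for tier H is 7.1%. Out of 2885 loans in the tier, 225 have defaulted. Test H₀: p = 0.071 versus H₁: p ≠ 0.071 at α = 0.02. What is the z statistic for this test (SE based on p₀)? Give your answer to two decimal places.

p̂ = 225/2885 = 0.0780.
SE = √(p₀(1−p₀)/n) = √(0.065959/2885) = 0.0048.
z = (0.0780 − 0.071)/0.0048 = 0.0070/0.0048 = 1.46.
p-value = 2·P(Z > 1.462) ≈ 0.1438, so at α = 0.02 we fail to reject H₀.

z = 1.46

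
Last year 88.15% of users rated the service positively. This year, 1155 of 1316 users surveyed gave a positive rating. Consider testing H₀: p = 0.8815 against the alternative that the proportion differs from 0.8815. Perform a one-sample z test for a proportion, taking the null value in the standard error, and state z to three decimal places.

z = -0.431

p̂ = 1155/1316 = 0.87766.
Under H₀, SE = √(0.8815·0.1185/1316) = √(7.93752e-05) = 0.00891.
z = (0.87766 − 0.8815)/0.00891 = -0.00384/0.00891 = -0.431.
Two-sided p-value ≈ 2·Φ(−0.431) = 0.6664.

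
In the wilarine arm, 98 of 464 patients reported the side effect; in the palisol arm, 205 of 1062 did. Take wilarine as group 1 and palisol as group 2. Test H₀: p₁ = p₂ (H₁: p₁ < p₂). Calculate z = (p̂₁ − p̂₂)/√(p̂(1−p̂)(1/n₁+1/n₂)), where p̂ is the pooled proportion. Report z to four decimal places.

p̂₁ = 98/464 ≈ 0.211207, p̂₂ = 205/1062 ≈ 0.193032.
Pooled p̂ = (98+205)/(464+1062) = 303/1526 = 0.198558.
SE = √(0.159133 × 0.00309679) = 0.022199.
z = (0.211207 − 0.193032)/0.022199 = 0.018175/0.022199 = 0.8187.

z = 0.8187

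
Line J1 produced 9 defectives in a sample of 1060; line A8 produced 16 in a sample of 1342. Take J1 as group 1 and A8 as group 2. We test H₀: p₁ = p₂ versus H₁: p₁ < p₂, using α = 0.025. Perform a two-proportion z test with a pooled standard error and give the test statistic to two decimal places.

z = -0.82

p̂₁ = 9/1060 = 0.00849, p̂₂ = 16/1342 = 0.01192.
Pooled p̂ = (9+16)/(1060+1342) = 25/2402 = 0.01041.
SE = √(0.0102997 × 0.00168855) = 0.00417.
z = (0.00849 − 0.01192)/0.00417 = -0.00343/0.00417 = -0.82.
p-value = P(Z < -0.823) ≈ 0.2053, so at α = 0.025 we fail to reject H₀.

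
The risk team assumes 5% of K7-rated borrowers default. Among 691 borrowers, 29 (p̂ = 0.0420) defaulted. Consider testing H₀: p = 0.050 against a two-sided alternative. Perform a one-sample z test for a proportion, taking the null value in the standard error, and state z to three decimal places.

p̂ = 29/691 ≈ 0.04197.
SE = √(p₀(1−p₀)/n) = √(0.0475/691) = 0.00829.
z = (0.04197 − 0.05)/0.00829 = -0.00803/0.00829 = -0.969.

z = -0.969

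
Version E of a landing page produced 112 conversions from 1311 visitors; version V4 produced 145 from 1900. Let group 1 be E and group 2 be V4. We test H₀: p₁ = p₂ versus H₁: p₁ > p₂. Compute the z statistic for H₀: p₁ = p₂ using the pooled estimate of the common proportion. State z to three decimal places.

p̂₁ = 112/1311 ≈ 0.085431, p̂₂ = 145/1900 ≈ 0.076316.
Pooled p̂ = (112+145)/(1311+1900) = 257/3211 = 0.080037.
SE = √(0.0736314 × 0.00128909) = 0.009743.
z = (0.085431 − 0.076316)/0.009743 = 0.009115/0.009743 = 0.936.
p-value = P(Z > 0.936) ≈ 0.1747.

z = 0.936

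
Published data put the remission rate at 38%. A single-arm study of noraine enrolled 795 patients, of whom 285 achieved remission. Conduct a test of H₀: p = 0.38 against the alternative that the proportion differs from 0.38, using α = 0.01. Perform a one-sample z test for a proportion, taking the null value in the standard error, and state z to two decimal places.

z = -1.25

p̂ = 285/795 = 0.3585.
SE = √(p₀(1−p₀)/n) = √(0.2356/795) = 0.0172.
z = (0.3585 − 0.38)/0.0172 = -0.0215/0.0172 = -1.25.
Two-sided p-value ≈ 2·Φ(−1.249) = 0.2115; since p > α = 0.01, fail to reject H₀.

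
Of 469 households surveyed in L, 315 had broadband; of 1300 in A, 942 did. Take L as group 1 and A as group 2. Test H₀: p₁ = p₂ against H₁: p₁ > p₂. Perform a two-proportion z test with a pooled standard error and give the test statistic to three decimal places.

z = -2.169

p̂₁ = 315/469 = 0.67164, p̂₂ = 942/1300 = 0.72462.
Pooled p̂ = (315+942)/(469+1300) = 1257/1769 = 0.71057.
SE = √(0.20566 × 0.00290143) = 0.02443.
z = (0.67164 − 0.72462)/0.02443 = -0.05298/0.02443 = -2.169.
p-value = P(Z > -2.169) ≈ 0.9849.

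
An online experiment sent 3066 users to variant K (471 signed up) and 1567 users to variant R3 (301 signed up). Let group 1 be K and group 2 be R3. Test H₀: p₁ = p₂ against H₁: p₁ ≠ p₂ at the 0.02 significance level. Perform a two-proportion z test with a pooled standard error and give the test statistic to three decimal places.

p̂₁ = 471/3066 ≈ 0.153620, p̂₂ = 301/1567 ≈ 0.192087.
Pooled p̂ = (471+301)/(3066+1567) = 772/4633 = 0.166631.
SE = √(p̂(1−p̂)(1/n₁+1/n₂)) = √(0.166631·0.833369·0.00096432) = √(0.00013391) = 0.011572.
z = (0.153620 − 0.192087)/0.011572 = -0.038467/0.011572 = -3.324.
p-value = 2·P(Z > 3.324) ≈ 0.0009. With α = 0.02, reject H₀.

z = -3.324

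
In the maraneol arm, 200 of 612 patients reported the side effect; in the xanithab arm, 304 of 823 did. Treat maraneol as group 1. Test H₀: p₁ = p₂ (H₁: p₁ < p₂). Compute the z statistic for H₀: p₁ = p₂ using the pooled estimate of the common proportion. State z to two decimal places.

z = -1.67

p̂₁ = 200/612 = 0.3268, p̂₂ = 304/823 = 0.3694.
Pooled p̂ = (200+304)/(612+823) = 504/1435 = 0.3512.
SE = √(p̂(1−p̂)(1/n₁+1/n₂)) = √(0.3512·0.6488·0.00284905) = √(0.000649198) = 0.0255.
z = (0.3268 − 0.3694)/0.0255 = -0.0426/0.0255 = -1.67.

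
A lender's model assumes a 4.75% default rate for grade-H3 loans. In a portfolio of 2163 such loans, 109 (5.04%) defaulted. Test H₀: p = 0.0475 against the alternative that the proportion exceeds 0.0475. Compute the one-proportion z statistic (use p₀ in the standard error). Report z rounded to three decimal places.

z = 0.633

p̂ = 109/2163 = 0.0503930.
Under H₀, SE = √(0.0475·0.9525/2163) = √(2.09171e-05) = 0.0045735.
z = (0.0503930 − 0.0475)/0.0045735 = 0.0028930/0.0045735 = 0.633.
p-value = P(Z > 0.633) ≈ 0.2635.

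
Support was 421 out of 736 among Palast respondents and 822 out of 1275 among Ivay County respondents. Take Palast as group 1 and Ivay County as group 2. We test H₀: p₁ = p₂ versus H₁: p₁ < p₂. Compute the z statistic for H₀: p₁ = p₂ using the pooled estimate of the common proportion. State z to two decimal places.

p̂₁ = 421/736 = 0.5720, p̂₂ = 822/1275 = 0.6447.
Pooled p̂ = (421+822)/(736+1275) = 1243/2011 = 0.6181.
SE = √(p̂(1−p̂)(1/n₁+1/n₂)) = √(0.6181·0.3819·0.00214301) = √(0.000505862) = 0.0225.
z = (0.5720 − 0.6447)/0.0225 = -0.0727/0.0225 = -3.23.

z = -3.23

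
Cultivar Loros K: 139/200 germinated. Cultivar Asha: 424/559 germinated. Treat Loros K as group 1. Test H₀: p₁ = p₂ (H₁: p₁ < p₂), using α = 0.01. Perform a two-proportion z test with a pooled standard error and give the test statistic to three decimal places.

z = -1.761

p̂₁ = 139/200 ≈ 0.69500, p̂₂ = 424/559 ≈ 0.75850.
Pooled p̂ = (139+424)/(200+559) = 563/759 = 0.74177.
SE = √(0.191549 × 0.00678891) = 0.03606.
z = (0.69500 − 0.75850)/0.03606 = -0.06350/0.03606 = -1.761.
p-value = P(Z < -1.761) ≈ 0.0391. With α = 0.01, fail to reject H₀.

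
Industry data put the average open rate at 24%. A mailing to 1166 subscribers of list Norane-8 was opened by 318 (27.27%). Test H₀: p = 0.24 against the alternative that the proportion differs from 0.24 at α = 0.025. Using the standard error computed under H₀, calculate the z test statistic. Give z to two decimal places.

p̂ = 318/1166 = 0.2727.
Standard error under H₀: √(0.24×0.76/1166) = 0.0125.
z = (0.2727 − 0.24)/0.0125 = 0.0327/0.0125 = 2.62.
Two-sided p-value ≈ 2·Φ(−2.617) = 0.0089. With α = 0.025, reject H₀.

z = 2.62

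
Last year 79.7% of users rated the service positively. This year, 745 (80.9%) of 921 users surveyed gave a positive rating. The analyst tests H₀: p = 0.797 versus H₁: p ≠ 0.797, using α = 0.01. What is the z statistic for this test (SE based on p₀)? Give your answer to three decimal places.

z = 0.898

p̂ = 745/921 = 0.80890.
SE = √(p₀(1−p₀)/n) = √(0.16179/921) = 0.01325.
z = (0.80890 − 0.797)/0.01325 = 0.01190/0.01325 = 0.898.
Two-sided p-value ≈ 2·Φ(−0.898) = 0.3691. With α = 0.01, fail to reject H₀.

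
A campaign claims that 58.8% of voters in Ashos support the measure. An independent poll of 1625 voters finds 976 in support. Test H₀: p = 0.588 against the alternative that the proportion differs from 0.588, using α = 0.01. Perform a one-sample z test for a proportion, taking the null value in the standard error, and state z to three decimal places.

z = 1.033

p̂ = 976/1625 ≈ 0.600615.
Under H₀, SE = √(0.588·0.412/1625) = √(0.000149081) = 0.012210.
z = (0.600615 − 0.588)/0.012210 = 0.012615/0.012210 = 1.033.
Two-sided p-value ≈ 2·Φ(−1.033) = 0.3015. With α = 0.01, fail to reject H₀.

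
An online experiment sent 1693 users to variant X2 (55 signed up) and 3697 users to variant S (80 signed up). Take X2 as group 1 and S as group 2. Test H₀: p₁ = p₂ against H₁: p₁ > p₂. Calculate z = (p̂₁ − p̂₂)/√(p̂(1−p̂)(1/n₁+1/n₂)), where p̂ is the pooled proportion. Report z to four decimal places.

p̂₁ = 55/1693 = 0.032487, p̂₂ = 80/3697 = 0.021639.
Pooled p̂ = (55+80)/(1693+3697) = 135/5390 = 0.025046.
SE = √(0.0244191 × 0.000861157) = 0.004586.
z = (0.032487 − 0.021639)/0.004586 = 0.010848/0.004586 = 2.3655.
p-value = P(Z > 2.366) ≈ 0.0090.

z = 2.3655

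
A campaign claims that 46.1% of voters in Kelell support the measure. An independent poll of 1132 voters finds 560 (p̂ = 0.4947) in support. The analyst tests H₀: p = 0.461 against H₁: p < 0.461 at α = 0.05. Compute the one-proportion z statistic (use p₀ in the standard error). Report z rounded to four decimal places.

p̂ = 560/1132 = 0.494700.
Under H₀, SE = √(0.461·0.539/1132) = √(0.000219504) = 0.014816.
z = (0.494700 − 0.461)/0.014816 = 0.033700/0.014816 = 2.2746.
p-value = P(Z < 2.275) ≈ 0.9885. With α = 0.05, fail to reject H₀.

z = 2.2746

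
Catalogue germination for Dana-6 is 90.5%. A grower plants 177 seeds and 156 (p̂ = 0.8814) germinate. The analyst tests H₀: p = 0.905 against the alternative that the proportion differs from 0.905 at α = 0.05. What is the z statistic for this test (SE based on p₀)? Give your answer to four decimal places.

p̂ = 156/177 = 0.881356.
Standard error under H₀: √(0.905×0.095/177) = 0.022039.
z = (0.881356 − 0.905)/0.022039 = -0.023644/0.022039 = -1.0728.
p-value = 2·P(Z > 1.073) ≈ 0.2834. With α = 0.05, fail to reject H₀.

z = -1.0728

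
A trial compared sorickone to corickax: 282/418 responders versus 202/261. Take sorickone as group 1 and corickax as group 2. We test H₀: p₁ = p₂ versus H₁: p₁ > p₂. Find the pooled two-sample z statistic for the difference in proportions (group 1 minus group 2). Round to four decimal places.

p̂₁ = 282/418 ≈ 0.674641, p̂₂ = 202/261 ≈ 0.773946.
Pooled p̂ = (282+202)/(418+261) = 484/679 = 0.712813.
SE = √(0.204711 × 0.00622376) = 0.035694.
z = (0.674641 − 0.773946)/0.035694 = -0.099305/0.035694 = -2.7821.
p-value = P(Z > -2.782) ≈ 0.9973.

z = -2.7821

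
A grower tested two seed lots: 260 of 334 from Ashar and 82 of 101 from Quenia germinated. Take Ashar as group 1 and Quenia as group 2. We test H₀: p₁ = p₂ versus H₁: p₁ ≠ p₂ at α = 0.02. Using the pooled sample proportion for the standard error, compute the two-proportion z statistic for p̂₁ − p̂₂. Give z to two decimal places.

z = -0.72

p̂₁ = 260/334 = 0.7784, p̂₂ = 82/101 = 0.8119.
Pooled p̂ = (260+82)/(334+101) = 342/435 = 0.7862.
SE = √(p̂(1−p̂)(1/n₁+1/n₂)) = √(0.7862·0.2138·0.012895) = √(0.00216746) = 0.0466.
z = (0.7784 − 0.8119)/0.0466 = -0.0335/0.0466 = -0.72.
p-value = 2·P(Z > 0.718) ≈ 0.4726; since p > α = 0.02, fail to reject H₀.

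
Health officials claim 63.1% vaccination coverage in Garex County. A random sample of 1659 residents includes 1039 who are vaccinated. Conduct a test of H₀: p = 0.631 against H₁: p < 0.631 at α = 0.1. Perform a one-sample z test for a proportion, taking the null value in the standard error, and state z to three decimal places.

z = -0.398

p̂ = 1039/1659 = 0.62628.
Standard error under H₀: √(0.631×0.369/1659) = 0.01185.
z = (0.62628 − 0.631)/0.01185 = -0.00472/0.01185 = -0.398.
p-value = P(Z < -0.398) ≈ 0.3452, so at α = 0.1 we fail to reject H₀.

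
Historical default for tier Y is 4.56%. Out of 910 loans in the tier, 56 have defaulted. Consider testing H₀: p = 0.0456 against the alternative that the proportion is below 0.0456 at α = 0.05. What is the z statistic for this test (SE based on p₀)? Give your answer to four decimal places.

z = 2.3047

p̂ = 56/910 = 0.0615385.
Standard error under H₀: √(0.0456×0.9544/910) = 0.0069156.
z = (0.0615385 − 0.0456)/0.0069156 = 0.0159385/0.0069156 = 2.3047.
p-value = P(Z < 2.305) ≈ 0.9894. With α = 0.05, fail to reject H₀.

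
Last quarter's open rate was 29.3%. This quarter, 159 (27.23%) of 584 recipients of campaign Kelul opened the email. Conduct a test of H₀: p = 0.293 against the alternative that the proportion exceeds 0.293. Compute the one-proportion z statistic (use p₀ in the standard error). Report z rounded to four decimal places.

z = -1.1012

p̂ = 159/584 = 0.272260.
Standard error under H₀: √(0.293×0.707/584) = 0.018834.
z = (0.272260 − 0.293)/0.018834 = -0.020740/0.018834 = -1.1012.
p-value = P(Z > -1.101) ≈ 0.8646.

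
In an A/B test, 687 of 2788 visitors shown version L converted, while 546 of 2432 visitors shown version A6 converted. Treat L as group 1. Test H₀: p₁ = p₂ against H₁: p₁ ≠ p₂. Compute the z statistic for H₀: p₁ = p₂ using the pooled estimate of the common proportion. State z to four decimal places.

p̂₁ = 687/2788 ≈ 0.246413, p̂₂ = 546/2432 ≈ 0.224507.
Pooled p̂ = (687+546)/(2788+2432) = 1233/5220 = 0.236207.
SE = √(0.180413 × 0.000769864) = 0.011785.
z = (0.246413 − 0.224507)/0.011785 = 0.021906/0.011785 = 1.8588.

z = 1.8588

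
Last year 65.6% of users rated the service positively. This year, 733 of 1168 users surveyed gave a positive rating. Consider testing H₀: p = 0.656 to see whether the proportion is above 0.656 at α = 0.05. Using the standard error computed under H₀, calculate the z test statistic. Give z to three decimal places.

z = -2.045

p̂ = 733/1168 = 0.62757.
Under H₀, SE = √(0.656·0.344/1168) = √(0.000193205) = 0.01390.
z = (0.62757 − 0.656)/0.01390 = -0.02843/0.01390 = -2.045.
p-value = P(Z > -2.045) ≈ 0.9796; since p > α = 0.05, fail to reject H₀.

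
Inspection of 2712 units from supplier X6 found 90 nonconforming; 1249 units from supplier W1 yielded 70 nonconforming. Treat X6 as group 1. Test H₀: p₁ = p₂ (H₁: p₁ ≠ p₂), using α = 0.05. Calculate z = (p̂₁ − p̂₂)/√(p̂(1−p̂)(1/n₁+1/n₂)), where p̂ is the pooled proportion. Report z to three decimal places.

p̂₁ = 90/2712 ≈ 0.03319, p̂₂ = 70/1249 ≈ 0.05604.
Pooled p̂ = (90+70)/(2712+1249) = 160/3961 = 0.04039.
SE = √(p̂(1−p̂)(1/n₁+1/n₂)) = √(0.04039·0.95961·0.00116937) = √(4.53274e-05) = 0.00673.
z = (0.03319 − 0.05604)/0.00673 = -0.02285/0.00673 = -3.395.
Two-sided p-value ≈ 2·Φ(−3.395) = 0.0007. With α = 0.05, reject H₀.

z = -3.395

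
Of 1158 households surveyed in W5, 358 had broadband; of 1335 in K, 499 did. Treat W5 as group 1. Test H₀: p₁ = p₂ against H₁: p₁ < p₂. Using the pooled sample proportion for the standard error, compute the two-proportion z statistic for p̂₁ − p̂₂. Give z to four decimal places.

z = -3.3885

p̂₁ = 358/1158 ≈ 0.309154, p̂₂ = 499/1335 ≈ 0.373783.
Pooled p̂ = (358+499)/(1158+1335) = 857/2493 = 0.343763.
SE = √(0.22559 × 0.00161262) = 0.019073.
z = (0.309154 − 0.373783)/0.019073 = -0.064629/0.019073 = -3.3885.
p-value = P(Z < -3.388) ≈ 0.0004.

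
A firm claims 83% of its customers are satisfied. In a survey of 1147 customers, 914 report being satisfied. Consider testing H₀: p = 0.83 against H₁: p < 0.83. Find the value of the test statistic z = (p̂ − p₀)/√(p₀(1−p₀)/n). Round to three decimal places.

z = -2.988

p̂ = 914/1147 ≈ 0.79686.
Standard error under H₀: √(0.83×0.17/1147) = 0.01109.
z = (0.79686 − 0.83)/0.01109 = -0.03314/0.01109 = -2.988.
p-value = P(Z < -2.988) ≈ 0.0014.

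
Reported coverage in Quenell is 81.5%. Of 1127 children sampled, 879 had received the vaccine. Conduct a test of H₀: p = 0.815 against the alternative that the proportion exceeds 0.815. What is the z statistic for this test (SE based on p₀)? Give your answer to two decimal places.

p̂ = 879/1127 = 0.7799.
Under H₀, SE = √(0.815·0.185/1127) = √(0.000133784) = 0.0116.
z = (0.7799 − 0.815)/0.0116 = -0.0351/0.0116 = -3.03.
p-value = P(Z > -3.031) ≈ 0.9988.

z = -3.03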